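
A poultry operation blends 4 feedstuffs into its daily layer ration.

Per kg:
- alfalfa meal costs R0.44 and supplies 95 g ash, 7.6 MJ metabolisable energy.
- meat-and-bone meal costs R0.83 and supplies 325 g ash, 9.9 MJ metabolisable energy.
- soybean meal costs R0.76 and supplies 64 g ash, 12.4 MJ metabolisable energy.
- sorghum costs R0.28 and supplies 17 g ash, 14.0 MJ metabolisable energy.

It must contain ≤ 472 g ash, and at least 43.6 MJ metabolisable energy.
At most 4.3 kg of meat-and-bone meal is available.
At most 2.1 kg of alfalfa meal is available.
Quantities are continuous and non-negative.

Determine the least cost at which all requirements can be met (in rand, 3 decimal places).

R0.872

Treat it as an LP. Let x1 = kg of alfalfa meal, x2 = kg of meat-and-bone meal, x3 = kg of soybean meal, x4 = kg of sorghum.
Minimise 0.44x1 + 0.83x2 + 0.76x3 + 0.28x4 with:
  95x1 + 325x2 + 64x3 + 17x4 ≤ 472   (ash)
  7.6x1 + 9.9x2 + 12.4x3 + 14x4 ≥ 43.6   (metabolisable energy)
  x2 ≤ 4.3
  x1 ≤ 2.1
  x1, x2, x3, x4 ≥ 0.
The optimal basis is {sorghum}; alfalfa meal, meat-and-bone meal, soybean meal drop out. The metabolisable energy requirement is met with equality.
So sorghum = 3.114 kg.
Total cost: 0.28·3.114 = 0.87192.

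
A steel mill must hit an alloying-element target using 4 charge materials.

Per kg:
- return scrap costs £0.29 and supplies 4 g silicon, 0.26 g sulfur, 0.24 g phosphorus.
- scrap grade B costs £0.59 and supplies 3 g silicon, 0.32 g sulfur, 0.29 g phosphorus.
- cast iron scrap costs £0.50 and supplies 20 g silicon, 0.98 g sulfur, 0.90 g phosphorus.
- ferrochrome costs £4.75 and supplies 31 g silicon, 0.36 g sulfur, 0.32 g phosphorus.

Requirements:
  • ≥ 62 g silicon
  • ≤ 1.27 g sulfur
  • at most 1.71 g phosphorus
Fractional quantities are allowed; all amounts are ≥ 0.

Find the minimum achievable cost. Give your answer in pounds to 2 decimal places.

Let x1 = kg of return scrap, x2 = kg of scrap grade B, x3 = kg of cast iron scrap, x4 = kg of ferrochrome.
Minimize 0.29x1 + 0.59x2 + 0.5x3 + 4.75x4 s.t.:
  4x1 + 3x2 + 20x3 + 31x4 ≥ 62   (silicon)
  0.26x1 + 0.32x2 + 0.98x3 + 0.36x4 ≤ 1.27   (sulfur)
  0.24x1 + 0.29x2 + 0.9x3 + 0.32x4 ≤ 1.71   (phosphorus)
  x1, x2, x3, x4 ≥ 0.
The minimum-cost mix takes nothing from return scrap, scrap grade B — only cast iron scrap, ferrochrome. The silicon and sulfur requirements are met with equality.
Solving gives x3 = 0.7355, x4 = 1.525.
Hence cost = 0.5·0.7355 + 4.75·1.525 = £7.6115.

£7.61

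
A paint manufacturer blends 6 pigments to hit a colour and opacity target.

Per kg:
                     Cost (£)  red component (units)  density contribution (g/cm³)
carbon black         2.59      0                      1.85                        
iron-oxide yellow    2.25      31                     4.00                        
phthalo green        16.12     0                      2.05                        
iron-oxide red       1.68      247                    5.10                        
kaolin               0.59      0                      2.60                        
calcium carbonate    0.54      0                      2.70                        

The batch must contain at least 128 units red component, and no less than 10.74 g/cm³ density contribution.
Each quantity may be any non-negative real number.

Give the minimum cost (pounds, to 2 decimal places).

Let x1 = kg of carbon black, x2 = kg of iron-oxide yellow, x3 = kg of phthalo green, x4 = kg of iron-oxide red, x5 = kg of kaolin, x6 = kg of calcium carbonate.
min 2.59x1 + 2.25x2 + 16.12x3 + 1.68x4 + 0.59x5 + 0.54x6 with:
  31x2 + 247x4 ≥ 128   (red component)
  1.85x1 + 4x2 + 2.05x3 + 5.1x4 + 2.6x5 + 2.7x6 ≥ 10.74   (density contribution)
  x1, x2, x3, x4, x5, x6 ≥ 0.
The optimal basis is {iron-oxide red, calcium carbonate}; carbon black, iron-oxide yellow, phthalo green, kaolin drop out. There the red component and density contribution constraints are tight.
Solving gives x4 = 0.5182, x6 = 2.999.
Total cost: 1.68·0.5182 + 0.54·2.999 = 2.4900.

£2.49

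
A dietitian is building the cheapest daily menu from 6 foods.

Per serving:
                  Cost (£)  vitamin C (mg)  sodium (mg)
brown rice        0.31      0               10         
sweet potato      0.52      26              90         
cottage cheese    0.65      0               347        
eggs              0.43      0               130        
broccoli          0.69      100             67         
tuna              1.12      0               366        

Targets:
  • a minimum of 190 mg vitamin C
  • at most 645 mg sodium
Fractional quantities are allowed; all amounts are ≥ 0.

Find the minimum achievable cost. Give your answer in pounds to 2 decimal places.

Treat it as an LP. Let x1 = servings of brown rice, x2 = servings of sweet potato, x3 = servings of cottage cheese, x4 = servings of eggs, x5 = servings of broccoli, x6 = servings of tuna.
Minimize 0.31x1 + 0.52x2 + 0.65x3 + 0.43x4 + 0.69x5 + 1.12x6 subject to:
  26x2 + 100x5 ≥ 190   (vitamin C)
  10x1 + 90x2 + 347x3 + 130x4 + 67x5 + 366x6 ≤ 645   (sodium)
  x1, x2, x3, x4, x5, x6 ≥ 0.
The optimal basis is {broccoli}; brown rice, sweet potato, cottage cheese, eggs, tuna drop out. The vitamin C requirement is met with equality.
So broccoli = 1.9 servings.
Hence cost = 0.69·1.9 = £1.3110.

£1.31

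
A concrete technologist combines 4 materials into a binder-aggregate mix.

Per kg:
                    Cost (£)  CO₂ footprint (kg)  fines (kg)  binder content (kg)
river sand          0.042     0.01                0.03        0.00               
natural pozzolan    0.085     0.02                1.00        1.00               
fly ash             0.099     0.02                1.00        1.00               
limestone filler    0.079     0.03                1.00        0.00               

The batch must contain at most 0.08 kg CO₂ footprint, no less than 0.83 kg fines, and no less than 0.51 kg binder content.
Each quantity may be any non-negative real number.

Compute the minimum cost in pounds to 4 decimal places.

£0.0686

Set it up as a linear program. Let x1 = kg of river sand, x2 = kg of natural pozzolan, x3 = kg of fly ash, x4 = kg of limestone filler.
Minimize 0.042x1 + 0.085x2 + 0.099x3 + 0.079x4 with:
  0.01x1 + 0.02x2 + 0.02x3 + 0.03x4 ≤ 0.08   (CO₂ footprint)
  0.03x1 + 1x2 + 1x3 + 1x4 ≥ 0.83   (fines)
  1x2 + 1x3 ≥ 0.51   (binder content)
  x1, x2, x3, x4 ≥ 0.
At the optimum only natural pozzolan, limestone filler are positive (river sand, fly ash = 0). Binding constraints: fines and binder content.
So natural pozzolan = 0.51 kg, limestone filler = 0.32 kg.
Total cost: 0.085·0.51 + 0.079·0.32 = 0.068630.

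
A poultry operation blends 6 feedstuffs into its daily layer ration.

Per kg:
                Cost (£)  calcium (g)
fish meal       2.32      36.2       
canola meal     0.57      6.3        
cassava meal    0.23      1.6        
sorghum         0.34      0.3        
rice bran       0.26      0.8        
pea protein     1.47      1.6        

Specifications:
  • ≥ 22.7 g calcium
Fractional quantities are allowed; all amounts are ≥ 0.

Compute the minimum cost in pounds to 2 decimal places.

£1.45

Set it up as a linear program. Let x1 = kg of fish meal, x2 = kg of canola meal, x3 = kg of cassava meal, x4 = kg of sorghum, x5 = kg of rice bran, x6 = kg of pea protein.
min 2.32x1 + 0.57x2 + 0.23x3 + 0.34x4 + 0.26x5 + 1.47x6 with:
  36.2x1 + 6.3x2 + 1.6x3 + 0.3x4 + 0.8x5 + 1.6x6 ≥ 22.7   (calcium)
  x1, x2, x3, x4, x5, x6 ≥ 0.
The optimal basis is {fish meal}; canola meal, cassava meal, sorghum, rice bran, pea protein drop out. Binding constraint: calcium.
Solving gives x1 = 0.6271.
Cost = 2.32·0.6271 = 1.4549.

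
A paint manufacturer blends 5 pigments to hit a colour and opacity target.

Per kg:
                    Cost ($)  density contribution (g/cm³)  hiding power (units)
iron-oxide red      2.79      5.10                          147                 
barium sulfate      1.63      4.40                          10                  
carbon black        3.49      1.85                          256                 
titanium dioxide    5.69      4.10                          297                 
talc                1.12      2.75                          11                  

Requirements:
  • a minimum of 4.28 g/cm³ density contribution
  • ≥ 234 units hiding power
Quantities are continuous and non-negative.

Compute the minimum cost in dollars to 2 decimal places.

$3.69

Let x1 = kg of iron-oxide red, x2 = kg of barium sulfate, x3 = kg of carbon black, x4 = kg of titanium dioxide, x5 = kg of talc.
Minimize 2.79x1 + 1.63x2 + 3.49x3 + 5.69x4 + 1.12x5 with:
  5.1x1 + 4.4x2 + 1.85x3 + 4.1x4 + 2.75x5 ≥ 4.28   (density contribution)
  147x1 + 10x2 + 256x3 + 297x4 + 11x5 ≥ 234   (hiding power)
  x1, x2, x3, x4, x5 ≥ 0.
The minimum-cost mix takes nothing from barium sulfate, titanium dioxide, talc — only iron-oxide red, carbon black. Binding constraints: density contribution and hiding power.
That vertex is x1 = 0.6412, x3 = 0.5459.
Objective = 2.79·0.6412 + 3.49·0.5459 = 3.6941.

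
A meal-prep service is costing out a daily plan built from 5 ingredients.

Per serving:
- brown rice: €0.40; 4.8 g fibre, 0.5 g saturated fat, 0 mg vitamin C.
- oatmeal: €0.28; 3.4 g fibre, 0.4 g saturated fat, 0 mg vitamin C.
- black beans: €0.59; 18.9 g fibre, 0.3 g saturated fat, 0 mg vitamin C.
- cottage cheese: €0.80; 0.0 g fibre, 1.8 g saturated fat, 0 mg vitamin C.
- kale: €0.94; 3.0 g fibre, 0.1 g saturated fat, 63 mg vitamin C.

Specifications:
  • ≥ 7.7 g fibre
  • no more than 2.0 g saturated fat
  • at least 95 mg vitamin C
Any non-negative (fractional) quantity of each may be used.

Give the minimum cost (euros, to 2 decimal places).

€1.52

Let x1 = servings of brown rice, x2 = servings of oatmeal, x3 = servings of black beans, x4 = servings of cottage cheese, x5 = servings of kale.
min 0.4x1 + 0.28x2 + 0.59x3 + 0.8x4 + 0.94x5 subject to:
  4.8x1 + 3.4x2 + 18.9x3 + 3x5 ≥ 7.7   (fibre)
  0.5x1 + 0.4x2 + 0.3x3 + 1.8x4 + 0.1x5 ≤ 2   (saturated fat)
  63x5 ≥ 95   (vitamin C)
  x1, x2, x3, x4, x5 ≥ 0.
The minimum-cost mix takes nothing from brown rice, oatmeal, cottage cheese — only black beans, kale. The fibre and vitamin C requirements are met with equality.
That vertex is x3 = 0.1681, x5 = 1.508.
Total cost: 0.59·0.1681 + 0.94·1.508 = 1.5167.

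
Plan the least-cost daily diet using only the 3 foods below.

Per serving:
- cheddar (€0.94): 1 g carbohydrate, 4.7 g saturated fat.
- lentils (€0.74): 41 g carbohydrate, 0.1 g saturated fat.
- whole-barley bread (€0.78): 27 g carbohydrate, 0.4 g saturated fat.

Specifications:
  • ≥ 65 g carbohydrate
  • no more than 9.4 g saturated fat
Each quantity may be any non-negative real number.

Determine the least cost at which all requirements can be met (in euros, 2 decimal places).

This is a linear program. Let x1 = servings of cheddar, x2 = servings of lentils, x3 = servings of whole-barley bread.
min 0.94x1 + 0.74x2 + 0.78x3 s.t.:
  1x1 + 41x2 + 27x3 ≥ 65   (carbohydrate)
  4.7x1 + 0.1x2 + 0.4x3 ≤ 9.4   (saturated fat)
  x1, x2, x3 ≥ 0.
The cheapest feasible vertex uses only lentils; cheddar, whole-barley bread are not used. The carbohydrate requirement is met with equality.
Solving gives x2 = 1.585.
Hence cost = 0.74·1.585 = €1.1729.

€1.17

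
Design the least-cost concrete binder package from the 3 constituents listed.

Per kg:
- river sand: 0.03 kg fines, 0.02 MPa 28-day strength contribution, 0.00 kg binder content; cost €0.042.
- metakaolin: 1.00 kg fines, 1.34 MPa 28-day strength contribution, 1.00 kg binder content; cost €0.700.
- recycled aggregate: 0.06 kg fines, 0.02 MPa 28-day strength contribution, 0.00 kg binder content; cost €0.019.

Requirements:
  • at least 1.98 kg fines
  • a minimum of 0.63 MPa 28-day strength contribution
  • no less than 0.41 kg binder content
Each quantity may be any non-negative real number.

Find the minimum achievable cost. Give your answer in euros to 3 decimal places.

€0.784

Let x1 = kg of river sand, x2 = kg of metakaolin, x3 = kg of recycled aggregate.
Minimise 0.042x1 + 0.7x2 + 0.019x3 s.t.:
  0.03x1 + 1x2 + 0.06x3 ≥ 1.98   (fines)
  0.02x1 + 1.34x2 + 0.02x3 ≥ 0.63   (28-day strength contribution)
  1x2 ≥ 0.41   (binder content)
  x1, x2, x3 ≥ 0.
The cheapest feasible vertex uses only metakaolin, recycled aggregate; river sand is not used. Binding constraints: fines and binder content.
Solving gives x2 = 0.41, x3 = 26.17.
Objective = 0.7·0.41 + 0.019·26.17 = 0.78423.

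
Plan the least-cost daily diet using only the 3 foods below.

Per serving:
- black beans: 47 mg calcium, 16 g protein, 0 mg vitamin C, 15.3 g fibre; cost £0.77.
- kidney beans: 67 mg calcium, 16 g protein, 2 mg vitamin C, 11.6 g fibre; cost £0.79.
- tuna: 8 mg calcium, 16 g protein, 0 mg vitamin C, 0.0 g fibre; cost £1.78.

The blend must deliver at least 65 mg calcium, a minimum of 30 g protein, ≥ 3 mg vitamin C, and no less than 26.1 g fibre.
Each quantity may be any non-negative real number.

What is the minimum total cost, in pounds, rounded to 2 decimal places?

£1.62

Let x1 = servings of black beans, x2 = servings of kidney beans, x3 = servings of tuna.
min 0.77x1 + 0.79x2 + 1.78x3 s.t.:
  47x1 + 67x2 + 8x3 ≥ 65   (calcium)
  16x1 + 16x2 + 16x3 ≥ 30   (protein)
  2x2 ≥ 3   (vitamin C)
  15.3x1 + 11.6x2 ≥ 26.1   (fibre)
  x1, x2, x3 ≥ 0.
The optimal basis is {black beans, kidney beans}; tuna drops out. The vitamin C and fibre requirements are met with equality.
Solving gives x1 = 0.5686, x2 = 1.5.
Total cost: 0.77·0.5686 + 0.79·1.5 = 1.6228.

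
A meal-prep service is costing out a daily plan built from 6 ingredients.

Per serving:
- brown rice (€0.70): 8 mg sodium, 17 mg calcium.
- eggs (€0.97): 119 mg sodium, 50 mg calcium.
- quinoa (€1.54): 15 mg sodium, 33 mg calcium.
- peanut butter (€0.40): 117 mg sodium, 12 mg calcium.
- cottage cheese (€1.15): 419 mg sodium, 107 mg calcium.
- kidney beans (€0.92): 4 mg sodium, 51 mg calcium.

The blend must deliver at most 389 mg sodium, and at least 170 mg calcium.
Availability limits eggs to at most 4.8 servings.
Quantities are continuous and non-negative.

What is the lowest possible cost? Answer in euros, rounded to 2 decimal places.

Let x1 = servings of brown rice, x2 = servings of eggs, x3 = servings of quinoa, x4 = servings of peanut butter, x5 = servings of cottage cheese, x6 = servings of kidney beans.
Minimize 0.7x1 + 0.97x2 + 1.54x3 + 0.4x4 + 1.15x5 + 0.92x6 subject to:
  8x1 + 119x2 + 15x3 + 117x4 + 419x5 + 4x6 ≤ 389   (sodium)
  17x1 + 50x2 + 33x3 + 12x4 + 107x5 + 51x6 ≥ 170   (calcium)
  x2 ≤ 4.8
  x1, x2, x3, x4, x5, x6 ≥ 0.
At the optimum only cottage cheese, kidney beans are positive (brown rice, eggs, quinoa, peanut butter = 0). Binding constraints: sodium and calcium.
So cottage cheese = 0.9149 servings, kidney beans = 1.414 servings.
Hence cost = 1.15·0.9149 + 0.92·1.414 = €2.3530.

€2.35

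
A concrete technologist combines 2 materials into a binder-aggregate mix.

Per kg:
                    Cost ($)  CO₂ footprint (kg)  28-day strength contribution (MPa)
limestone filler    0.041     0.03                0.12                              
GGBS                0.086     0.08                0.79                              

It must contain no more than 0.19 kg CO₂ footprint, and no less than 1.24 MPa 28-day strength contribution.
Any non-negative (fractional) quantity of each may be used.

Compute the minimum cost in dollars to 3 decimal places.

Set it up as a linear program. Let x1 = kg of limestone filler, x2 = kg of GGBS.
Minimise 0.041x1 + 0.086x2 with:
  0.03x1 + 0.08x2 ≤ 0.19   (CO₂ footprint)
  0.12x1 + 0.79x2 ≥ 1.24   (28-day strength contribution)
  x1, x2 ≥ 0.
The cheapest feasible vertex uses only GGBS; limestone filler is not used. The 28-day strength contribution requirement is met with equality.
That vertex is x2 = 1.57.
Hence cost = 0.086·1.57 = $0.13502.

$0.135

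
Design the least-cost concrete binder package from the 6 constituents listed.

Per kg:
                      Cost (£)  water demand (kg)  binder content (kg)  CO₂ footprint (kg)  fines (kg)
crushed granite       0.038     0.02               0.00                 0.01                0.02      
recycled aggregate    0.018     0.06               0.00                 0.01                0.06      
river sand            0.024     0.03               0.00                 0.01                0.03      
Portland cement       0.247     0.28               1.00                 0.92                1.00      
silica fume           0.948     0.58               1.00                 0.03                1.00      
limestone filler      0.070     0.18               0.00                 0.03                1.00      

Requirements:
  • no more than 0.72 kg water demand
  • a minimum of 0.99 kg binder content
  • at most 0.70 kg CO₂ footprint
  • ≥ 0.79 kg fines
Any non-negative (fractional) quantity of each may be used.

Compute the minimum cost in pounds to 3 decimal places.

£0.411

Treat it as an LP. Let x1 = kg of crushed granite, x2 = kg of recycled aggregate, x3 = kg of river sand, x4 = kg of Portland cement, x5 = kg of silica fume, x6 = kg of limestone filler.
Minimize 0.038x1 + 0.018x2 + 0.024x3 + 0.247x4 + 0.948x5 + 0.07x6 with:
  0.02x1 + 0.06x2 + 0.03x3 + 0.28x4 + 0.58x5 + 0.18x6 ≤ 0.72   (water demand)
  1x4 + 1x5 ≥ 0.99   (binder content)
  0.01x1 + 0.01x2 + 0.01x3 + 0.92x4 + 0.03x5 + 0.03x6 ≤ 0.7   (CO₂ footprint)
  0.02x1 + 0.06x2 + 0.03x3 + 1x4 + 1x5 + 1x6 ≥ 0.79   (fines)
  x1, x2, x3, x4, x5, x6 ≥ 0.
At the optimum only Portland cement, silica fume are positive (crushed granite, recycled aggregate, river sand, limestone filler = 0). Binding constraints: binder content and CO₂ footprint.
So Portland cement = 0.7531 kg, silica fume = 0.2369 kg.
Total cost: 0.247·0.7531 + 0.948·0.2369 = 0.41060.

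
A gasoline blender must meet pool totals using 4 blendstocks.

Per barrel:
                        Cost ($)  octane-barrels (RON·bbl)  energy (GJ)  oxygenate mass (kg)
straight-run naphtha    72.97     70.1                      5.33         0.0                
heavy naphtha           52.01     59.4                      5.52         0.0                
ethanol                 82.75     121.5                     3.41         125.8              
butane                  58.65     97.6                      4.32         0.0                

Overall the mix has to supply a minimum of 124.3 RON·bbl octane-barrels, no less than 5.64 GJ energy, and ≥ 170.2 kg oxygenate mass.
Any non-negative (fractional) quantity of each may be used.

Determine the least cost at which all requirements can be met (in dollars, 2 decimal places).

Let x1 = barrels of straight-run naphtha, x2 = barrels of heavy naphtha, x3 = barrels of ethanol, x4 = barrels of butane.
min 72.97x1 + 52.01x2 + 82.75x3 + 58.65x4 with:
  70.1x1 + 59.4x2 + 121.5x3 + 97.6x4 ≥ 124.3   (octane-barrels)
  5.33x1 + 5.52x2 + 3.41x3 + 4.32x4 ≥ 5.64   (energy)
  125.8x3 ≥ 170.2   (oxygenate mass)
  x1, x2, x3, x4 ≥ 0.
At the optimum only heavy naphtha, ethanol are positive (straight-run naphtha, butane = 0). Binding constraints: energy and oxygenate mass.
Solving gives x2 = 0.186, x3 = 1.353.
Hence cost = 52.01·0.186 + 82.75·1.353 = $121.6346.

$121.63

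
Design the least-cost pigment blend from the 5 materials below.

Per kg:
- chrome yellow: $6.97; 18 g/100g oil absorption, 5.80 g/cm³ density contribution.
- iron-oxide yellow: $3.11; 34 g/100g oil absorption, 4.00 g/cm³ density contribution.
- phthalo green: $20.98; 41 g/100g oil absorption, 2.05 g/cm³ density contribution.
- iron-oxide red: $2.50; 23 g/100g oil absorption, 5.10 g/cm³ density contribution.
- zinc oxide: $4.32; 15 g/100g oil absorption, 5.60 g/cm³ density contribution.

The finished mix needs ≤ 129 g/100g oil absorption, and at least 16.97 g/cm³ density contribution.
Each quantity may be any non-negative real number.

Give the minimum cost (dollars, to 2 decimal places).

Let x1 = kg of chrome yellow, x2 = kg of iron-oxide yellow, x3 = kg of phthalo green, x4 = kg of iron-oxide red, x5 = kg of zinc oxide.
Minimize 6.97x1 + 3.11x2 + 20.98x3 + 2.5x4 + 4.32x5 s.t.:
  18x1 + 34x2 + 41x3 + 23x4 + 15x5 ≤ 129   (oil absorption)
  5.8x1 + 4x2 + 2.05x3 + 5.1x4 + 5.6x5 ≥ 16.97   (density contribution)
  x1, x2, x3, x4, x5 ≥ 0.
At the optimum only iron-oxide red is positive (chrome yellow, iron-oxide yellow, phthalo green, zinc oxide = 0). There the density contribution constraint is tight.
Solving gives x4 = 3.327.
Hence cost = 2.5·3.327 = $8.3175.

$8.32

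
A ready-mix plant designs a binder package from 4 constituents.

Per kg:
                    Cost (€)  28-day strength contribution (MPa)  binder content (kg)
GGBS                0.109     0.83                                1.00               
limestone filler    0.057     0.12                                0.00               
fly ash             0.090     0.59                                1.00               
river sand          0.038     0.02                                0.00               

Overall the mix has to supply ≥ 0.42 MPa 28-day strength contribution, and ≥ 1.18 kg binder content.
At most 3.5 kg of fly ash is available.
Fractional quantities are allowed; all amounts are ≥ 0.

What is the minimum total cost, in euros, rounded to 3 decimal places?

Let x1 = kg of GGBS, x2 = kg of limestone filler, x3 = kg of fly ash, x4 = kg of river sand.
Minimize 0.109x1 + 0.057x2 + 0.09x3 + 0.038x4 subject to:
  0.83x1 + 0.12x2 + 0.59x3 + 0.02x4 ≥ 0.42   (28-day strength contribution)
  1x1 + 1x3 ≥ 1.18   (binder content)
  x3 ≤ 3.5
  x1, x2, x3, x4 ≥ 0.
The optimal basis is {fly ash}; GGBS, limestone filler, river sand drop out. The binder content requirement is met with equality.
Solving gives x3 = 1.18.
Objective = 0.09·1.18 = 0.10620.

€0.106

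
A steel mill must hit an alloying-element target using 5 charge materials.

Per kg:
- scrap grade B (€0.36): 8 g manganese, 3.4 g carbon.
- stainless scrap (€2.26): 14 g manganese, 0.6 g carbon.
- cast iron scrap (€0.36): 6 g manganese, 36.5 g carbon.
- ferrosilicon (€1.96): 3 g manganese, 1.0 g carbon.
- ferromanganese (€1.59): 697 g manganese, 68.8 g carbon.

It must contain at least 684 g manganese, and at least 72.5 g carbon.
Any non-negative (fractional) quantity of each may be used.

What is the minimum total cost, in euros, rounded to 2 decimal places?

€1.61

This is a linear program. Let x1 = kg of scrap grade B, x2 = kg of stainless scrap, x3 = kg of cast iron scrap, x4 = kg of ferrosilicon, x5 = kg of ferromanganese.
Minimize 0.36x1 + 2.26x2 + 0.36x3 + 1.96x4 + 1.59x5 with:
  8x1 + 14x2 + 6x3 + 3x4 + 697x5 ≥ 684   (manganese)
  3.4x1 + 0.6x2 + 36.5x3 + 1x4 + 68.8x5 ≥ 72.5   (carbon)
  x1, x2, x3, x4, x5 ≥ 0.
The cheapest feasible vertex uses only cast iron scrap, ferromanganese; scrap grade B, stainless scrap, ferrosilicon are not used. There the manganese and carbon constraints are tight.
That vertex is x3 = 0.1388, x5 = 0.9802.
Total cost: 0.36·0.1388 + 1.59·0.9802 = 1.6085.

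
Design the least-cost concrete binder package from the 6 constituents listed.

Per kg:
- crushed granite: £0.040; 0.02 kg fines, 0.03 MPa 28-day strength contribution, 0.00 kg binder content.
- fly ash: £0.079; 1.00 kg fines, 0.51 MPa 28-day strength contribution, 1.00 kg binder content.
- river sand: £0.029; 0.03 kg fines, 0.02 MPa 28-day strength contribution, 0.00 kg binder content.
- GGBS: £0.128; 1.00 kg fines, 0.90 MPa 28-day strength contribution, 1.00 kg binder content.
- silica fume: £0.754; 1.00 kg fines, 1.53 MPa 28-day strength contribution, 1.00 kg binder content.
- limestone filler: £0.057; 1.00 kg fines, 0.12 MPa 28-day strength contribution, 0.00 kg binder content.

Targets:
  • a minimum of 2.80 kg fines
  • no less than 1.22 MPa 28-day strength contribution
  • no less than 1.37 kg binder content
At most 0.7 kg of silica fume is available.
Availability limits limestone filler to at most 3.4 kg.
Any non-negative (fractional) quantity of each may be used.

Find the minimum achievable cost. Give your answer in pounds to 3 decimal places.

£0.209

Set it up as a linear program. Let x1 = kg of crushed granite, x2 = kg of fly ash, x3 = kg of river sand, x4 = kg of GGBS, x5 = kg of silica fume, x6 = kg of limestone filler.
Minimize 0.04x1 + 0.079x2 + 0.029x3 + 0.128x4 + 0.754x5 + 0.057x6 with:
  0.02x1 + 1x2 + 0.03x3 + 1x4 + 1x5 + 1x6 ≥ 2.8   (fines)
  0.03x1 + 0.51x2 + 0.02x3 + 0.9x4 + 1.53x5 + 0.12x6 ≥ 1.22   (28-day strength contribution)
  1x2 + 1x4 + 1x5 ≥ 1.37   (binder content)
  x5 ≤ 0.7
  x6 ≤ 3.4
  x1, x2, x3, x4, x5, x6 ≥ 0.
The optimal basis is {fly ash, limestone filler}; crushed granite, river sand, GGBS, silica fume drop out. The fines and 28-day strength contribution requirements are met with equality.
Solving gives x2 = 2.267, x6 = 0.5333.
Objective = 0.079·2.267 + 0.057·0.5333 = 0.20949.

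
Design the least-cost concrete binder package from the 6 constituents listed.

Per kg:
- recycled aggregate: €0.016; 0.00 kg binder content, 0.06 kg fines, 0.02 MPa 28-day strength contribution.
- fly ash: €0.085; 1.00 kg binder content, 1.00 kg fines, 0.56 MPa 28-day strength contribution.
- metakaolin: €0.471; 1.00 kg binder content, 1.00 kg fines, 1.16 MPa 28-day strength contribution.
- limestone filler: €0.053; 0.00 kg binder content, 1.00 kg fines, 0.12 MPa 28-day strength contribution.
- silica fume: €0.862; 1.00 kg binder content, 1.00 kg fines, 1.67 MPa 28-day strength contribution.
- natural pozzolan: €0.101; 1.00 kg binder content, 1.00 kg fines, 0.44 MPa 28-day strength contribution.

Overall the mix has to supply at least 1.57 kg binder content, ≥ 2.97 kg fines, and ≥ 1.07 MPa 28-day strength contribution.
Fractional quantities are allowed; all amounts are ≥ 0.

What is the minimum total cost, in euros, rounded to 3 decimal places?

€0.209

Let x1 = kg of recycled aggregate, x2 = kg of fly ash, x3 = kg of metakaolin, x4 = kg of limestone filler, x5 = kg of silica fume, x6 = kg of natural pozzolan.
Minimise 0.016x1 + 0.085x2 + 0.471x3 + 0.053x4 + 0.862x5 + 0.101x6 with:
  1x2 + 1x3 + 1x5 + 1x6 ≥ 1.57   (binder content)
  0.06x1 + 1x2 + 1x3 + 1x4 + 1x5 + 1x6 ≥ 2.97   (fines)
  0.02x1 + 0.56x2 + 1.16x3 + 0.12x4 + 1.67x5 + 0.44x6 ≥ 1.07   (28-day strength contribution)
  x1, x2, x3, x4, x5, x6 ≥ 0.
The cheapest feasible vertex uses only fly ash, limestone filler; recycled aggregate, metakaolin, silica fume, natural pozzolan are not used. The fines and 28-day strength contribution requirements are met with equality.
Solving gives x2 = 1.622, x4 = 1.348.
Hence cost = 0.085·1.622 + 0.053·1.348 = €0.20931.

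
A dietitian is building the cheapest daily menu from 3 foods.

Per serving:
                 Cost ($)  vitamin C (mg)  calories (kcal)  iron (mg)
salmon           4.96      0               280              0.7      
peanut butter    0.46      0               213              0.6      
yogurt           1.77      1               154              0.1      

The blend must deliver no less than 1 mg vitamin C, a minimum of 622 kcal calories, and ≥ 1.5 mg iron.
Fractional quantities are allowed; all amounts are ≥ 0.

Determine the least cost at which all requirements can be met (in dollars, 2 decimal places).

$2.84

Treat it as an LP. Let x1 = servings of salmon, x2 = servings of peanut butter, x3 = servings of yogurt.
Minimise 4.96x1 + 0.46x2 + 1.77x3 with:
  1x3 ≥ 1   (vitamin C)
  280x1 + 213x2 + 154x3 ≥ 622   (calories)
  0.7x1 + 0.6x2 + 0.1x3 ≥ 1.5   (iron)
  x1, x2, x3 ≥ 0.
The optimal basis is {peanut butter, yogurt}; salmon drops out. Binding constraints: vitamin C and iron.
So peanut butter = 2.333 servings, yogurt = 1 serving.
Objective = 0.46·2.333 + 1.77·1 = 2.8432.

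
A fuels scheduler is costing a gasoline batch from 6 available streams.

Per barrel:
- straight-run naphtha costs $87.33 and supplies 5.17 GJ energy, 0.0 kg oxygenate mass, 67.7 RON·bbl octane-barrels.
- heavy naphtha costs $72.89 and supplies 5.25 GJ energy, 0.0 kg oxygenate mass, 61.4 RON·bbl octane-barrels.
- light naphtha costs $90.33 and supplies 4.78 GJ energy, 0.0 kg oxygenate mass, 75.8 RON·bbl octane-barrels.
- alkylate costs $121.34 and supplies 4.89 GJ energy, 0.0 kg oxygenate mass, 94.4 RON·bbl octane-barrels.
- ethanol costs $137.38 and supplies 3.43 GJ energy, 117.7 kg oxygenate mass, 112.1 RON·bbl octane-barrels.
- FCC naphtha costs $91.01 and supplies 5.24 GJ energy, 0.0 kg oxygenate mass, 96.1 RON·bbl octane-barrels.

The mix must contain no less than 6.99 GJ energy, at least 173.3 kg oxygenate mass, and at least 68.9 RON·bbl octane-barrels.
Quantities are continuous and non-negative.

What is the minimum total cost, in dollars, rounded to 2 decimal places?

Treat it as an LP. Let x1 = barrels of straight-run naphtha, x2 = barrels of heavy naphtha, x3 = barrels of light naphtha, x4 = barrels of alkylate, x5 = barrels of ethanol, x6 = barrels of FCC naphtha.
min 87.33x1 + 72.89x2 + 90.33x3 + 121.34x4 + 137.38x5 + 91.01x6 with:
  5.17x1 + 5.25x2 + 4.78x3 + 4.89x4 + 3.43x5 + 5.24x6 ≥ 6.99   (energy)
  117.7x5 ≥ 173.3   (oxygenate mass)
  67.7x1 + 61.4x2 + 75.8x3 + 94.4x4 + 112.1x5 + 96.1x6 ≥ 68.9   (octane-barrels)
  x1, x2, x3, x4, x5, x6 ≥ 0.
The cheapest feasible vertex uses only heavy naphtha, ethanol; straight-run naphtha, light naphtha, alkylate, FCC naphtha are not used. The energy and oxygenate mass requirements are met with equality.
So heavy naphtha = 0.36947 barrels, ethanol = 1.4724 barrels.
Hence cost = 72.89·0.36947 + 137.38·1.4724 = $229.2090.

$229.21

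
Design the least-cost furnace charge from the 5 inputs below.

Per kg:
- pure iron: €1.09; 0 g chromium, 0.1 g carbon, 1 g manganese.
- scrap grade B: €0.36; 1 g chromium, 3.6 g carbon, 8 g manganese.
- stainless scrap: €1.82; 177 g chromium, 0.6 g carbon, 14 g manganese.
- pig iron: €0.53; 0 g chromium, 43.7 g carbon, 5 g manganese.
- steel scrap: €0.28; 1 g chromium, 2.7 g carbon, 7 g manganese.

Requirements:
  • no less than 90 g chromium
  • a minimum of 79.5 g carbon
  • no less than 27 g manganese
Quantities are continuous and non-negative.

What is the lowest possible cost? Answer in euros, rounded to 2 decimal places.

€2.27

Set it up as a linear program. Let x1 = kg of pure iron, x2 = kg of scrap grade B, x3 = kg of stainless scrap, x4 = kg of pig iron, x5 = kg of steel scrap.
Minimise 1.09x1 + 0.36x2 + 1.82x3 + 0.53x4 + 0.28x5 with:
  1x2 + 177x3 + 1x5 ≥ 90   (chromium)
  0.1x1 + 3.6x2 + 0.6x3 + 43.7x4 + 2.7x5 ≥ 79.5   (carbon)
  1x1 + 8x2 + 14x3 + 5x4 + 7x5 ≥ 27   (manganese)
  x1, x2, x3, x4, x5 ≥ 0.
The optimal basis is {stainless scrap, pig iron, steel scrap}; pure iron, scrap grade B drop out. The chromium, carbon, manganese requirements are met with equality.
Optimal quantities: stainless scrap = 0.4992 kg, pig iron = 1.711 kg, steel scrap = 1.636 kg.
Hence cost = 1.82·0.4992 + 0.53·1.711 + 0.28·1.636 = €2.2735.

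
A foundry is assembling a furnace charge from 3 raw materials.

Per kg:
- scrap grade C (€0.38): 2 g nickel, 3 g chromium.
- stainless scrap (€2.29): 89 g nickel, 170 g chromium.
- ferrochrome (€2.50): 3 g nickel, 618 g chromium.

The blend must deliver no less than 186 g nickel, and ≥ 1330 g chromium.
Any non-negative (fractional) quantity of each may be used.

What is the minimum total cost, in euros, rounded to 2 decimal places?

€8.64

This is a linear program. Let x1 = kg of scrap grade C, x2 = kg of stainless scrap, x3 = kg of ferrochrome.
Minimise 0.38x1 + 2.29x2 + 2.5x3 s.t.:
  2x1 + 89x2 + 3x3 ≥ 186   (nickel)
  3x1 + 170x2 + 618x3 ≥ 1330   (chromium)
  x1, x2, x3 ≥ 0.
The minimum-cost mix takes nothing from scrap grade C — only stainless scrap, ferrochrome. The nickel and chromium requirements are met with equality.
So stainless scrap = 2.036 kg, ferrochrome = 1.592 kg.
Hence cost = 2.29·2.036 + 2.5·1.592 = €8.6424.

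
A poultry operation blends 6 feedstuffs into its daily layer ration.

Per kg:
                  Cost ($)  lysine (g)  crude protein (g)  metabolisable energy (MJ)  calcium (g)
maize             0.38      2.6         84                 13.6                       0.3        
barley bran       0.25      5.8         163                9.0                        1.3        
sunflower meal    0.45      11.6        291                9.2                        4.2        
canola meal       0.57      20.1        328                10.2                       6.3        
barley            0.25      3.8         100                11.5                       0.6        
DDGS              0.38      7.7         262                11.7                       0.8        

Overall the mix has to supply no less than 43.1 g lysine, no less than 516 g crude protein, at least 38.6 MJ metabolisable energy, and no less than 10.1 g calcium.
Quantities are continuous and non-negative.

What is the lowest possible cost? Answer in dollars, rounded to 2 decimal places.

Set it up as a linear program. Let x1 = kg of maize, x2 = kg of barley bran, x3 = kg of sunflower meal, x4 = kg of canola meal, x5 = kg of barley, x6 = kg of DDGS.
Minimize 0.38x1 + 0.25x2 + 0.45x3 + 0.57x4 + 0.25x5 + 0.38x6 s.t.:
  2.6x1 + 5.8x2 + 11.6x3 + 20.1x4 + 3.8x5 + 7.7x6 ≥ 43.1   (lysine)
  84x1 + 163x2 + 291x3 + 328x4 + 100x5 + 262x6 ≥ 516   (crude protein)
  13.6x1 + 9x2 + 9.2x3 + 10.2x4 + 11.5x5 + 11.7x6 ≥ 38.6   (metabolisable energy)
  0.3x1 + 1.3x2 + 4.2x3 + 6.3x4 + 0.6x5 + 0.8x6 ≥ 10.1   (calcium)
  x1, x2, x3, x4, x5, x6 ≥ 0.
The optimal basis is {barley bran, canola meal}; maize, sunflower meal, barley, DDGS drop out. The lysine and metabolisable energy requirements are met with equality.
Optimal quantities: barley bran = 2.762 kg, canola meal = 1.347 kg.
Cost = 0.25·2.762 + 0.57·1.347 = 1.4583.

$1.46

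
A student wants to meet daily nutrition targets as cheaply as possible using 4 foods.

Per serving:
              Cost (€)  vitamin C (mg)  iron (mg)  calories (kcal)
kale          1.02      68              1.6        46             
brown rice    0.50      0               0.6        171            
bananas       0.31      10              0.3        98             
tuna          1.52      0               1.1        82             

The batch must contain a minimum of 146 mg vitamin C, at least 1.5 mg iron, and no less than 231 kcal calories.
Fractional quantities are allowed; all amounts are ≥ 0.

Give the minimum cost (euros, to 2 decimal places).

€2.42

This is a linear program. Let x1 = servings of kale, x2 = servings of brown rice, x3 = servings of bananas, x4 = servings of tuna.
Minimize 1.02x1 + 0.5x2 + 0.31x3 + 1.52x4 s.t.:
  68x1 + 10x3 ≥ 146   (vitamin C)
  1.6x1 + 0.6x2 + 0.3x3 + 1.1x4 ≥ 1.5   (iron)
  46x1 + 171x2 + 98x3 + 82x4 ≥ 231   (calories)
  x1, x2, x3, x4 ≥ 0.
At the optimum only kale, bananas are positive (brown rice, tuna = 0). There the vitamin C and calories constraints are tight.
That vertex is x1 = 1.934, x3 = 1.449.
Cost = 1.02·1.934 + 0.31·1.449 = 2.4219.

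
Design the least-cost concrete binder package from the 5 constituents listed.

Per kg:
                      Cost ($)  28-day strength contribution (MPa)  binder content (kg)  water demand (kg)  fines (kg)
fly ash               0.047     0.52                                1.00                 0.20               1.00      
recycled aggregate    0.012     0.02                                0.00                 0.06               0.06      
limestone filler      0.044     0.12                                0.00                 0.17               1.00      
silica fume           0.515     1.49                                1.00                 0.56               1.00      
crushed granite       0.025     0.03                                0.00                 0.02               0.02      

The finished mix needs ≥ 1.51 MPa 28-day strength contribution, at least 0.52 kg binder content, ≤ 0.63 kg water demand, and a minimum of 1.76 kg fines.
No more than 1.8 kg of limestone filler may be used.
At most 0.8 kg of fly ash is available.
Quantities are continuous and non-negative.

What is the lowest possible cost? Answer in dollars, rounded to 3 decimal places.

Let x1 = kg of fly ash, x2 = kg of recycled aggregate, x3 = kg of limestone filler, x4 = kg of silica fume, x5 = kg of crushed granite.
Minimise 0.047x1 + 0.012x2 + 0.044x3 + 0.515x4 + 0.025x5 s.t.:
  0.52x1 + 0.02x2 + 0.12x3 + 1.49x4 + 0.03x5 ≥ 1.51   (28-day strength contribution)
  1x1 + 1x4 ≥ 0.52   (binder content)
  0.2x1 + 0.06x2 + 0.17x3 + 0.56x4 + 0.02x5 ≤ 0.63   (water demand)
  1x1 + 0.06x2 + 1x3 + 1x4 + 0.02x5 ≥ 1.76   (fines)
  x3 ≤ 1.8
  x1 ≤ 0.8
  x1, x2, x3, x4, x5 ≥ 0.
At the optimum only fly ash, limestone filler, silica fume are positive (recycled aggregate, crushed granite = 0). Binding constraints: 28-day strength contribution, fines, the fly ash cap.
Optimal quantities: fly ash = 0.8 kg, limestone filler = 0.2455 kg, silica fume = 0.7145 kg.
Total cost: 0.047·0.8 + 0.044·0.2455 + 0.515·0.7145 = 0.41637.

$0.416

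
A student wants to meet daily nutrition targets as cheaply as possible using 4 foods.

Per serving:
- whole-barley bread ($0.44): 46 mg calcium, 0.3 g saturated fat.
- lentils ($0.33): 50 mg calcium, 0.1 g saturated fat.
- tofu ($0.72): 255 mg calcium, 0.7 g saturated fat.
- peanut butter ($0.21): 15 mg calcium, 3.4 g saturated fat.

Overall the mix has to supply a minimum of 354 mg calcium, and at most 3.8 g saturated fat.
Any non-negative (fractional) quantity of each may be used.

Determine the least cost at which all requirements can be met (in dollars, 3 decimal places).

$1.000

Let x1 = servings of whole-barley bread, x2 = servings of lentils, x3 = servings of tofu, x4 = servings of peanut butter.
min 0.44x1 + 0.33x2 + 0.72x3 + 0.21x4 subject to:
  46x1 + 50x2 + 255x3 + 15x4 ≥ 354   (calcium)
  0.3x1 + 0.1x2 + 0.7x3 + 3.4x4 ≤ 3.8   (saturated fat)
  x1, x2, x3, x4 ≥ 0.
The cheapest feasible vertex uses only tofu; whole-barley bread, lentils, peanut butter are not used. Binding constraint: calcium.
That vertex is x3 = 1.3882.
Hence cost = 0.72·1.3882 = $0.999504.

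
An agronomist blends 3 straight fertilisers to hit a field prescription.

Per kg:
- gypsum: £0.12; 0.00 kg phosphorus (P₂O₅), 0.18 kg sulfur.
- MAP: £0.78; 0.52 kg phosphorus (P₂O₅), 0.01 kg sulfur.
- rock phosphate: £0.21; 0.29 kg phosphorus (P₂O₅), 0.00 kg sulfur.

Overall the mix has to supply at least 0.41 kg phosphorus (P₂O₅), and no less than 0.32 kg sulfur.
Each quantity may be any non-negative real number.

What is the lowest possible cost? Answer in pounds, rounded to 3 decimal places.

This is a linear program. Let x1 = kg of gypsum, x2 = kg of MAP, x3 = kg of rock phosphate.
Minimize 0.12x1 + 0.78x2 + 0.21x3 s.t.:
  0.52x2 + 0.29x3 ≥ 0.41   (phosphorus (P₂O₅))
  0.18x1 + 0.01x2 ≥ 0.32   (sulfur)
  x1, x2, x3 ≥ 0.
The minimum-cost mix takes nothing from MAP — only gypsum, rock phosphate. Binding constraints: phosphorus (P₂O₅) and sulfur.
Optimal quantities: gypsum = 1.778 kg, rock phosphate = 1.414 kg.
Total cost: 0.12·1.778 + 0.21·1.414 = 0.51030.

£0.510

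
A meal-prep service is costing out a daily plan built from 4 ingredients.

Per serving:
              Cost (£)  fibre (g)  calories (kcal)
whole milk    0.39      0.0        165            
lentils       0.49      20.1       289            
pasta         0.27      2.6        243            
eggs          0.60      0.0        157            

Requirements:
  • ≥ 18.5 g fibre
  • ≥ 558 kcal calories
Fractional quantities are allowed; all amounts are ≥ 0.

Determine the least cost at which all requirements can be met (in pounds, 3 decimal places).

£0.744

This is a linear program. Let x1 = servings of whole milk, x2 = servings of lentils, x3 = servings of pasta, x4 = servings of eggs.
Minimize 0.39x1 + 0.49x2 + 0.27x3 + 0.6x4 with:
  20.1x2 + 2.6x3 ≥ 18.5   (fibre)
  165x1 + 289x2 + 243x3 + 157x4 ≥ 558   (calories)
  x1, x2, x3, x4 ≥ 0.
At the optimum only lentils, pasta are positive (whole milk, eggs = 0). Binding constraints: fibre and calories.
So lentils = 0.7367 servings, pasta = 1.42 servings.
Objective = 0.49·0.7367 + 0.27·1.42 = 0.74438.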